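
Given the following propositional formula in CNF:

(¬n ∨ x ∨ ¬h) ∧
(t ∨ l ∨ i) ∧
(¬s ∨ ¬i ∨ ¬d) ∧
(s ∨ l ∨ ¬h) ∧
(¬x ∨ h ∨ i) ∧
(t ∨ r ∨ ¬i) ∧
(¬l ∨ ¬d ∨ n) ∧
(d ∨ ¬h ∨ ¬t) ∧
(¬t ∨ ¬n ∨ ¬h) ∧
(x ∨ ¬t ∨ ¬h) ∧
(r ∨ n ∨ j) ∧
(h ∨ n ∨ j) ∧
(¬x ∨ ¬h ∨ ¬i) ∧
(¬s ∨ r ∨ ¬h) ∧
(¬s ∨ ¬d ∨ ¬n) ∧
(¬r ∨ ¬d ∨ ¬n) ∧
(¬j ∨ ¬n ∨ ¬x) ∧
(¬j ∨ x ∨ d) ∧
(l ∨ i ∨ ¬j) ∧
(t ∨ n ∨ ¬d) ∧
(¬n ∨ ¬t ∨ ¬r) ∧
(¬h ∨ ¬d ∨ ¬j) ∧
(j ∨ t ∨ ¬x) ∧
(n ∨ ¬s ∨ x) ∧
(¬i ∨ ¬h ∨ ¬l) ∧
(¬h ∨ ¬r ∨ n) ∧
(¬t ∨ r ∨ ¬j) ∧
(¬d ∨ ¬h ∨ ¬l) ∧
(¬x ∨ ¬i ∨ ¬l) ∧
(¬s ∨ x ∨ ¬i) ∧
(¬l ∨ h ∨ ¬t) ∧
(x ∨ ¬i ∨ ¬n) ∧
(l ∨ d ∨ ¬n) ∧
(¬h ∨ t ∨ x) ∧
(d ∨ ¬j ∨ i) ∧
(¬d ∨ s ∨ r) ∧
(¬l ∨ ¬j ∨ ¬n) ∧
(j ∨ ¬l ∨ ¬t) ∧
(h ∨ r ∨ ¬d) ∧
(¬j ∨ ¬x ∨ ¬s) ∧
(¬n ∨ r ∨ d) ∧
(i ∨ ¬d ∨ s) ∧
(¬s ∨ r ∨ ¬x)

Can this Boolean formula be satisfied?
Yes

Yes, the formula is satisfiable.

One satisfying assignment is: d=False, n=True, x=False, i=False, r=True, h=False, l=True, t=False, j=False, s=False

Verification: With this assignment, all 43 clauses evaluate to true.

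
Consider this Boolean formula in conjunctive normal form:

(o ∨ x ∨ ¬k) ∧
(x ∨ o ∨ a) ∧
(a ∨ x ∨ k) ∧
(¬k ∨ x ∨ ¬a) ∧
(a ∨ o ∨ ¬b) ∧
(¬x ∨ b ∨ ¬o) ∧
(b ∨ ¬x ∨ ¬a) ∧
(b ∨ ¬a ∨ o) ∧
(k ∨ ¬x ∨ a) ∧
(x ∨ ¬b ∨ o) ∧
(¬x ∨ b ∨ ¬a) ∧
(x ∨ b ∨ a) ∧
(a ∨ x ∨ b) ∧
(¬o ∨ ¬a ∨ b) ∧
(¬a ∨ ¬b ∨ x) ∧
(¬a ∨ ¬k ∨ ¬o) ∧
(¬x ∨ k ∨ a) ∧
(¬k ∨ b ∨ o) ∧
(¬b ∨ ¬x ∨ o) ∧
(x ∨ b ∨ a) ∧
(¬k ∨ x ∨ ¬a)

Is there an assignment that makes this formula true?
Yes

Yes, the formula is satisfiable.

One satisfying assignment is: o=True, k=False, a=True, b=True, x=True

Verification: With this assignment, all 21 clauses evaluate to true.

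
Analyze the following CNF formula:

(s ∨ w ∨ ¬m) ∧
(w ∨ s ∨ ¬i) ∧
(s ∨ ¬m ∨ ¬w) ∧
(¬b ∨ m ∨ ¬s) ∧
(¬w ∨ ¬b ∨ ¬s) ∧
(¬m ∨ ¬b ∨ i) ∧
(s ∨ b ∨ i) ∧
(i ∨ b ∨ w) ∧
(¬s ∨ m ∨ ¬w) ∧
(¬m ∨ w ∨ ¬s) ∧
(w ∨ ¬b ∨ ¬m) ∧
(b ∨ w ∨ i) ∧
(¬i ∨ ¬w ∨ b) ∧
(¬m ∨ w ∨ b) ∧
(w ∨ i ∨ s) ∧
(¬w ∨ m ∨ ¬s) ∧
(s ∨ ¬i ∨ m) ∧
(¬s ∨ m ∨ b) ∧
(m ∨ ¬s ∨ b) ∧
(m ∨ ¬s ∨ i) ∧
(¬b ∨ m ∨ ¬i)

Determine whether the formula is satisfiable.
Yes

Yes, the formula is satisfiable.

One satisfying assignment is: s=False, b=True, i=False, m=False, w=True

Verification: With this assignment, all 21 clauses evaluate to true.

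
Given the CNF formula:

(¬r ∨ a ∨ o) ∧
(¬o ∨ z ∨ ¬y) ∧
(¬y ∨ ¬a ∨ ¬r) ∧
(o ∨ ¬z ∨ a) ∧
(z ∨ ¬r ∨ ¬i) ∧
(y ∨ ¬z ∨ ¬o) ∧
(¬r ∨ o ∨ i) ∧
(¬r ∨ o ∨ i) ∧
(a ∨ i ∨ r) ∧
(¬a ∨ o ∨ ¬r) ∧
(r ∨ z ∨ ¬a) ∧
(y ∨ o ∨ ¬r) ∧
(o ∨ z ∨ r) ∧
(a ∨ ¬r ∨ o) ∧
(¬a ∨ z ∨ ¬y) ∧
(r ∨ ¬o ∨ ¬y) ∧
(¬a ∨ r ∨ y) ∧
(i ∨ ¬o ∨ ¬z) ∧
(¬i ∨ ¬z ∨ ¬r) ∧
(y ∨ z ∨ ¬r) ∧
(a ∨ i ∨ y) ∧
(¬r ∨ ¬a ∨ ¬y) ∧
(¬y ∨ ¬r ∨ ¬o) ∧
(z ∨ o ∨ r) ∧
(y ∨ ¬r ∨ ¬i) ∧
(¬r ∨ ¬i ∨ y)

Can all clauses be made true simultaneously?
Yes

Yes, the formula is satisfiable.

One satisfying assignment is: a=False, z=False, i=True, r=False, y=False, o=True

Verification: With this assignment, all 26 clauses evaluate to true.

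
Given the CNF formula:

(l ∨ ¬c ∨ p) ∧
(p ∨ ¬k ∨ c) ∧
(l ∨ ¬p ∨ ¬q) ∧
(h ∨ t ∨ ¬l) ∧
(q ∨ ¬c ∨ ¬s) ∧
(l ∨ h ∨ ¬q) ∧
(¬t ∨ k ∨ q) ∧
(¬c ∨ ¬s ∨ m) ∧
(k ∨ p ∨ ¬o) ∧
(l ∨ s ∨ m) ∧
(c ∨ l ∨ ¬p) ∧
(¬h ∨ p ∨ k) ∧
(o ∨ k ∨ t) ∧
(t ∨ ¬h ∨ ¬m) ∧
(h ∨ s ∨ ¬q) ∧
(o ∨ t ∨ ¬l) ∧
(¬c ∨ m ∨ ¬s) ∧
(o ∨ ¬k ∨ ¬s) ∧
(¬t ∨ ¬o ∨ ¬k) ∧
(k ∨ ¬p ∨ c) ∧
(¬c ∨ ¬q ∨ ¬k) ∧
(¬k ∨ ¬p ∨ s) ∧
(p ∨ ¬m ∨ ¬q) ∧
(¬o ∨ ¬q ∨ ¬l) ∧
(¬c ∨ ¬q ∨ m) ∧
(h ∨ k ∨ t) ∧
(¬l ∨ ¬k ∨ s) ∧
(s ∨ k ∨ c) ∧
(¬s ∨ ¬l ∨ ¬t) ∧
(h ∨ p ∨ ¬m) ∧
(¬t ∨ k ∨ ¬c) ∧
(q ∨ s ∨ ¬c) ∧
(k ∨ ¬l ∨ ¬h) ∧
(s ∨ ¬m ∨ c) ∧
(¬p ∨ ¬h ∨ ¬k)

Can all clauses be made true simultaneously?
No

No, the formula is not satisfiable.

No assignment of truth values to the variables can make all 35 clauses true simultaneously.

The formula is UNSAT (unsatisfiable).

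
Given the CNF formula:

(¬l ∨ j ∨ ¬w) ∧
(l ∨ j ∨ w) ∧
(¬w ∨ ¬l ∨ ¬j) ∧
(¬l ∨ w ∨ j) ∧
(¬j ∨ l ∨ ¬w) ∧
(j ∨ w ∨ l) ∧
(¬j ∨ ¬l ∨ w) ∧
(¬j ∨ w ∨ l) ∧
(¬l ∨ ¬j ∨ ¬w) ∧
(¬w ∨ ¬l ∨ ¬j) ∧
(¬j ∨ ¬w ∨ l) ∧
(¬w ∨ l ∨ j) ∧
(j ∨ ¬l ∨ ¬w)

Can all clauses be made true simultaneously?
No

No, the formula is not satisfiable.

No assignment of truth values to the variables can make all 13 clauses true simultaneously.

The formula is UNSAT (unsatisfiable).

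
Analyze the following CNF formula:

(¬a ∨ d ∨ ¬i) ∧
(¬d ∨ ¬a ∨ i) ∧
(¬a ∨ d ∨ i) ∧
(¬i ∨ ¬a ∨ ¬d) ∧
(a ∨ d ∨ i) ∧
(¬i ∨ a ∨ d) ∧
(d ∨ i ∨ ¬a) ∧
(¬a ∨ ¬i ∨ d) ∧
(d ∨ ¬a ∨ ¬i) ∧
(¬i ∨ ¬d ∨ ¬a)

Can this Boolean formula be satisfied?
Yes

Yes, the formula is satisfiable.

One satisfying assignment is: a=False, d=True, i=False

Verification: With this assignment, all 10 clauses evaluate to true.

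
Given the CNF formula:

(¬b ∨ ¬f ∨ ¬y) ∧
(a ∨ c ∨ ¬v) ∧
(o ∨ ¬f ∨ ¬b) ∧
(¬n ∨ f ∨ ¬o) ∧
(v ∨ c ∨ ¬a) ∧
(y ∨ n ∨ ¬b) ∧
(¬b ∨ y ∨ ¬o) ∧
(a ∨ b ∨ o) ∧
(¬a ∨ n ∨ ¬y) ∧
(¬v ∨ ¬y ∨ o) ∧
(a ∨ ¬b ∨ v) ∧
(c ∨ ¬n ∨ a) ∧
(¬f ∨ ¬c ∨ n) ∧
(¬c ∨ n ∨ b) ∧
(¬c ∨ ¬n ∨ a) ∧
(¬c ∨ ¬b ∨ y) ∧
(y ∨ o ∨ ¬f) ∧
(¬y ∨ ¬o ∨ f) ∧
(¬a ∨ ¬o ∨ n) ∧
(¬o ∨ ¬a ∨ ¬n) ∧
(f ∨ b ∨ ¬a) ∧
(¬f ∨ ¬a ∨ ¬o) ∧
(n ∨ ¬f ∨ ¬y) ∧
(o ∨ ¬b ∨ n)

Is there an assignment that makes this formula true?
Yes

Yes, the formula is satisfiable.

One satisfying assignment is: n=False, y=False, o=True, v=False, b=False, c=False, a=False, f=True

Verification: With this assignment, all 24 clauses evaluate to true.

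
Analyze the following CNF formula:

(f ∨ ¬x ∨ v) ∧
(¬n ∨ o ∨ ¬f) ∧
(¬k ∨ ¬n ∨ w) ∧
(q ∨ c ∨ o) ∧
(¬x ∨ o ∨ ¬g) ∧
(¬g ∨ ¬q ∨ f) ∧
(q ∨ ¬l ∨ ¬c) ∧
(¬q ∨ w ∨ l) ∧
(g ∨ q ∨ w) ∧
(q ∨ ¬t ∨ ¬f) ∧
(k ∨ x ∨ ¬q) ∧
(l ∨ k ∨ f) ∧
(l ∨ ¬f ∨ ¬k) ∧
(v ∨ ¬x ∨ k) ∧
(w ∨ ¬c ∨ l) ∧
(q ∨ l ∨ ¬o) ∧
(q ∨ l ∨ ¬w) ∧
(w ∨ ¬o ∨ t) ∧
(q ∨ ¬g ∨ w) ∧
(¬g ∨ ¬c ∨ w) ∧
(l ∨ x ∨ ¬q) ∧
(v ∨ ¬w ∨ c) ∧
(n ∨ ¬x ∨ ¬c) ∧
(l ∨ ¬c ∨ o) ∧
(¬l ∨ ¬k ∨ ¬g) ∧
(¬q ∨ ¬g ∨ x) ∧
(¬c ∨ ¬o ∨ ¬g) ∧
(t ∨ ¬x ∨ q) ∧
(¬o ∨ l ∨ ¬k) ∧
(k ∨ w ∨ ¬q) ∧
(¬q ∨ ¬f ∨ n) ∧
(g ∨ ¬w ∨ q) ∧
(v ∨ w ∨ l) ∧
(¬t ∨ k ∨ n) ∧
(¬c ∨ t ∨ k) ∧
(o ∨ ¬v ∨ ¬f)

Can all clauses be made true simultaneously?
Yes

Yes, the formula is satisfiable.

One satisfying assignment is: q=True, t=False, o=True, l=False, k=False, w=True, x=True, n=True, g=False, f=True, v=True, c=False

Verification: With this assignment, all 36 clauses evaluate to true.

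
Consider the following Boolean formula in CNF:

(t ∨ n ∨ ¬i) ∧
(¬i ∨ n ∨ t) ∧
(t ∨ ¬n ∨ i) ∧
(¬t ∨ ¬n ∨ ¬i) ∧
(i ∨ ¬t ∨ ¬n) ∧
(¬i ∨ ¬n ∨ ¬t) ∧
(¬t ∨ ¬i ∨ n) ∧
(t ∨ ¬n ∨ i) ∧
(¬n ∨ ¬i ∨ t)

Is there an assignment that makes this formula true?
Yes

Yes, the formula is satisfiable.

One satisfying assignment is: i=False, t=False, n=False

Verification: With this assignment, all 9 clauses evaluate to true.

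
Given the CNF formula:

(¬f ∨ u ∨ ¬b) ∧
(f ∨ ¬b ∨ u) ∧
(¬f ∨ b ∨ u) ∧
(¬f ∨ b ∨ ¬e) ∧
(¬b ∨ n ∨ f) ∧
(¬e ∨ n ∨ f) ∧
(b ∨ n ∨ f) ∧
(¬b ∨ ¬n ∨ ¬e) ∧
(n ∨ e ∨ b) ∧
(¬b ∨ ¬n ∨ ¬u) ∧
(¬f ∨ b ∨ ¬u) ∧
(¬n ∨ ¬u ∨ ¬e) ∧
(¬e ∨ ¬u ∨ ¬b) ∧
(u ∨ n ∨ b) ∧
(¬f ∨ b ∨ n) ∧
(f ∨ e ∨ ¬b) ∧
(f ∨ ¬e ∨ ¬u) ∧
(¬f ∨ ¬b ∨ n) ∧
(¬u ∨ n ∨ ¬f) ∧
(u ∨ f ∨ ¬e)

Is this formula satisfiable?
Yes

Yes, the formula is satisfiable.

One satisfying assignment is: f=False, n=True, e=False, b=False, u=False

Verification: With this assignment, all 20 clauses evaluate to true.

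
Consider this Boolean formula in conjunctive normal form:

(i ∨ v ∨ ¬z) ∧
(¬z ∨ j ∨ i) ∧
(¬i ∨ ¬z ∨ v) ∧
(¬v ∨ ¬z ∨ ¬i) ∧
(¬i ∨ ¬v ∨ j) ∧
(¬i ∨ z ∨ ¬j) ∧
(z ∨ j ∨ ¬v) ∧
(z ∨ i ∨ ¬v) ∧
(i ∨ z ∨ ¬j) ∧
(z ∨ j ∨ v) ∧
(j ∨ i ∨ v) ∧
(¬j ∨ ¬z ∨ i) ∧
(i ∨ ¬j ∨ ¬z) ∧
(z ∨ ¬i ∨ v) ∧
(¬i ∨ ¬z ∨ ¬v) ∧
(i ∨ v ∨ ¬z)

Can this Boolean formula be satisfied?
No

No, the formula is not satisfiable.

No assignment of truth values to the variables can make all 16 clauses true simultaneously.

The formula is UNSAT (unsatisfiable).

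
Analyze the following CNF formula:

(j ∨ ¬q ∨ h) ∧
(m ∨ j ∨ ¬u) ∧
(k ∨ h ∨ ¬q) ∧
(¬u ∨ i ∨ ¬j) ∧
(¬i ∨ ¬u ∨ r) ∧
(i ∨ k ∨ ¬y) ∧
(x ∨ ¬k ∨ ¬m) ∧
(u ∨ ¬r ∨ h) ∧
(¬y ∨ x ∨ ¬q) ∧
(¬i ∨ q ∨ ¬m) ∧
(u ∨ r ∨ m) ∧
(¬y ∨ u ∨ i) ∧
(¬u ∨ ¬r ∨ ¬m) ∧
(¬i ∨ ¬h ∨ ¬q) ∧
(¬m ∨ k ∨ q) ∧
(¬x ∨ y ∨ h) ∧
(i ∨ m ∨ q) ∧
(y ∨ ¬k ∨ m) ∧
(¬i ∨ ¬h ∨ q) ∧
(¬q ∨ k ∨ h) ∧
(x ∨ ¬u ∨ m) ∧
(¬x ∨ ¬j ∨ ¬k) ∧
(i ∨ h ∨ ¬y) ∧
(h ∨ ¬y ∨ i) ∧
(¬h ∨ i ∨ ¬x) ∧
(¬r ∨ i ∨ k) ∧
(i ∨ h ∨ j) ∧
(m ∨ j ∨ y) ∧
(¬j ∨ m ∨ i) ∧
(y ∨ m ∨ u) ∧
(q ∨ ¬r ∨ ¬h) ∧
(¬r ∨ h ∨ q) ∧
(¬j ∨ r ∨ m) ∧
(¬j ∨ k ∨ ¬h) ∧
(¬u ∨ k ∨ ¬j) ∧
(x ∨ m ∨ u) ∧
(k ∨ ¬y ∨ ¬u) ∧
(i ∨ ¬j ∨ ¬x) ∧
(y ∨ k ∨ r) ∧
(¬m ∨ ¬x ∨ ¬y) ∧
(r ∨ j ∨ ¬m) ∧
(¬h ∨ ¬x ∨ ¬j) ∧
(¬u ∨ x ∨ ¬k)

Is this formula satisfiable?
No

No, the formula is not satisfiable.

No assignment of truth values to the variables can make all 43 clauses true simultaneously.

The formula is UNSAT (unsatisfiable).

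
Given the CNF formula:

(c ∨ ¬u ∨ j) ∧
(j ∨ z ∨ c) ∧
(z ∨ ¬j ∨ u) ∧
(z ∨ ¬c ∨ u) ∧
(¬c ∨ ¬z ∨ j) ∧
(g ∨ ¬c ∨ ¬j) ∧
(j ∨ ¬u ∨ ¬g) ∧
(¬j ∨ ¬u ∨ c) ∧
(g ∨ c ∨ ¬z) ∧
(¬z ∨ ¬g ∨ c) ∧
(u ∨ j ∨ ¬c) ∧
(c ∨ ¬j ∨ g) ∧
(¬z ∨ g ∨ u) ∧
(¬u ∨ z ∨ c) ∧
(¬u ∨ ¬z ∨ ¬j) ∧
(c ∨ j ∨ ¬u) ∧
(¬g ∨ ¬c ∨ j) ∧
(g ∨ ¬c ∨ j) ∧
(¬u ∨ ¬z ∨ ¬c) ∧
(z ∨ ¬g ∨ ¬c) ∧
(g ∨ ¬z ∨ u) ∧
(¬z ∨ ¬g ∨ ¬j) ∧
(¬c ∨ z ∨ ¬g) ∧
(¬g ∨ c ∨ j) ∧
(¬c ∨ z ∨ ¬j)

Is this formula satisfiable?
No

No, the formula is not satisfiable.

No assignment of truth values to the variables can make all 25 clauses true simultaneously.

The formula is UNSAT (unsatisfiable).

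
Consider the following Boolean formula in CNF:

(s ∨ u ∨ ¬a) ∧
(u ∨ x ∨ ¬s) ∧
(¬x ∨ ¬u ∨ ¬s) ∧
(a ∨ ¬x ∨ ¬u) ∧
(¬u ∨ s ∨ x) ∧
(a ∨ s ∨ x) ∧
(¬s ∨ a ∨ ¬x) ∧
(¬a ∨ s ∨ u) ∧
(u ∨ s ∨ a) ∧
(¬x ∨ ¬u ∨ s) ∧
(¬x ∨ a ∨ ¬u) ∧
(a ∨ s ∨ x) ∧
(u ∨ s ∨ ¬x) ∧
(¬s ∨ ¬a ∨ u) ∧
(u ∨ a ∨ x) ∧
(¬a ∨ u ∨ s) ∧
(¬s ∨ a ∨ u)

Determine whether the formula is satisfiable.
Yes

Yes, the formula is satisfiable.

One satisfying assignment is: x=False, u=True, s=True, a=False

Verification: With this assignment, all 17 clauses evaluate to true.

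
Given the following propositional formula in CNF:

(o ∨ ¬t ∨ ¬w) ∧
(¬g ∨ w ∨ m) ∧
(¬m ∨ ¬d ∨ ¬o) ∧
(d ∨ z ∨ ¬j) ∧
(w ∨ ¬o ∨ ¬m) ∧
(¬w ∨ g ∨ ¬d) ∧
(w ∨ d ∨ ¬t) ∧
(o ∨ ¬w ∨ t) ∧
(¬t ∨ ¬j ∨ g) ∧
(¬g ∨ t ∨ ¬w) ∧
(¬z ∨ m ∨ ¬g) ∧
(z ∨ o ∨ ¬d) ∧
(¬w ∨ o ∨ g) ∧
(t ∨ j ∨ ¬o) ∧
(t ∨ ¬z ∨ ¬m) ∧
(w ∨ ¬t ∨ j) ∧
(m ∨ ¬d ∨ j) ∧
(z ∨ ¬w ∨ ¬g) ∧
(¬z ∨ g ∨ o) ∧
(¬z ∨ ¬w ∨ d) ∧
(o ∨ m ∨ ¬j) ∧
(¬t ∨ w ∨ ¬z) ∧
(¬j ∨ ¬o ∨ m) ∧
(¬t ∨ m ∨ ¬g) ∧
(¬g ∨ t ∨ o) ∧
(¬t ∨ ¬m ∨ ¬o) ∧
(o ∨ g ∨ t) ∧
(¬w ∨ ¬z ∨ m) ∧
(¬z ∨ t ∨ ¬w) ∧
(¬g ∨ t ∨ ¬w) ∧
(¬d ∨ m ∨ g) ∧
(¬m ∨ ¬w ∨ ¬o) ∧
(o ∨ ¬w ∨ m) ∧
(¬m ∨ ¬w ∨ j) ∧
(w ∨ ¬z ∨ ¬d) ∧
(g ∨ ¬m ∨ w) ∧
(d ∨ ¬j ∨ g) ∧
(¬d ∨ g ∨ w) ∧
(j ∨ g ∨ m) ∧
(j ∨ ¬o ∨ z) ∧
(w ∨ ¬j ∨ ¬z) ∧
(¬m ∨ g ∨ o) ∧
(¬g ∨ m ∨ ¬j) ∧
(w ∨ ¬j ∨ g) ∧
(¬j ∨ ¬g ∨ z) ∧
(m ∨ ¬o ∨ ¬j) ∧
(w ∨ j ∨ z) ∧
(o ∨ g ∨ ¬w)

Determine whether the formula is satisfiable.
No

No, the formula is not satisfiable.

No assignment of truth values to the variables can make all 48 clauses true simultaneously.

The formula is UNSAT (unsatisfiable).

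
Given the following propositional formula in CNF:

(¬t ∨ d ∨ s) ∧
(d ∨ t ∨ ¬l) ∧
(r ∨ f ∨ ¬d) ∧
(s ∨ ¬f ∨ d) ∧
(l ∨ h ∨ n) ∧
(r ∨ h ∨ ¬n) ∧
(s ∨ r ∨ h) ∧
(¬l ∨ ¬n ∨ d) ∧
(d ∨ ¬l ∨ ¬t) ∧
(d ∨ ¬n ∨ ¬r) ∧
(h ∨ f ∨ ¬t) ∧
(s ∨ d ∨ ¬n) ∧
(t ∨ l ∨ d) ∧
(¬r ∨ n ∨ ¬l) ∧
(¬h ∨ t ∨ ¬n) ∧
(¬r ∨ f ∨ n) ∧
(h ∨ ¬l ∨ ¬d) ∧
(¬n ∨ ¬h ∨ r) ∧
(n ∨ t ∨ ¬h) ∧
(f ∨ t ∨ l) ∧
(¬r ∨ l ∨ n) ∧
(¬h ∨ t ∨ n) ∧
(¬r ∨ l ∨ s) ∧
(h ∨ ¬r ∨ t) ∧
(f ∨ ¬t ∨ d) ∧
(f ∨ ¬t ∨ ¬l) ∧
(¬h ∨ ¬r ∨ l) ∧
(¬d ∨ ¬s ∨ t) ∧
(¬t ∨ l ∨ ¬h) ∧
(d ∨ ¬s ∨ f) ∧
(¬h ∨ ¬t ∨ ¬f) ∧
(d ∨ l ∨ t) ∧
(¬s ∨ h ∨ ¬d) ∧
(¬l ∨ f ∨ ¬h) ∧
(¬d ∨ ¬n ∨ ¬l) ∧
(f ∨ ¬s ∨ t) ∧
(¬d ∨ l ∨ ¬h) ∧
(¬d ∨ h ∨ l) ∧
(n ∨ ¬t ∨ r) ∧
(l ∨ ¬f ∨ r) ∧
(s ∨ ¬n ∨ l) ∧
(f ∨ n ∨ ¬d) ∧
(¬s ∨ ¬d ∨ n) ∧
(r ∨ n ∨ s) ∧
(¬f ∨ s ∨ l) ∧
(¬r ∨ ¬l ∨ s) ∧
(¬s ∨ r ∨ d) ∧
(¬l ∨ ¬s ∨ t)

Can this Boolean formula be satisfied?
No

No, the formula is not satisfiable.

No assignment of truth values to the variables can make all 48 clauses true simultaneously.

The formula is UNSAT (unsatisfiable).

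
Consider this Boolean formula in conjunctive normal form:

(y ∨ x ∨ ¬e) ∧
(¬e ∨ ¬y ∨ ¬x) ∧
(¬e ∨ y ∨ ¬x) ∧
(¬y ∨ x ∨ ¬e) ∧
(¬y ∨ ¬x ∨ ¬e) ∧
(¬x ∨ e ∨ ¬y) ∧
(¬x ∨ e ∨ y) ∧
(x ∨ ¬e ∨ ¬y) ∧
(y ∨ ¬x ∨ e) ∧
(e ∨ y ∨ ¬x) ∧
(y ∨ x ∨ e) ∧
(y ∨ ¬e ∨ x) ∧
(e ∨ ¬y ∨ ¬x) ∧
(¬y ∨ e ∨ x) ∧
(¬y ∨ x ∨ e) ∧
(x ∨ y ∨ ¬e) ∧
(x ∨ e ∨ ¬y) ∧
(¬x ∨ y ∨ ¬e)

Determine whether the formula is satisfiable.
No

No, the formula is not satisfiable.

No assignment of truth values to the variables can make all 18 clauses true simultaneously.

The formula is UNSAT (unsatisfiable).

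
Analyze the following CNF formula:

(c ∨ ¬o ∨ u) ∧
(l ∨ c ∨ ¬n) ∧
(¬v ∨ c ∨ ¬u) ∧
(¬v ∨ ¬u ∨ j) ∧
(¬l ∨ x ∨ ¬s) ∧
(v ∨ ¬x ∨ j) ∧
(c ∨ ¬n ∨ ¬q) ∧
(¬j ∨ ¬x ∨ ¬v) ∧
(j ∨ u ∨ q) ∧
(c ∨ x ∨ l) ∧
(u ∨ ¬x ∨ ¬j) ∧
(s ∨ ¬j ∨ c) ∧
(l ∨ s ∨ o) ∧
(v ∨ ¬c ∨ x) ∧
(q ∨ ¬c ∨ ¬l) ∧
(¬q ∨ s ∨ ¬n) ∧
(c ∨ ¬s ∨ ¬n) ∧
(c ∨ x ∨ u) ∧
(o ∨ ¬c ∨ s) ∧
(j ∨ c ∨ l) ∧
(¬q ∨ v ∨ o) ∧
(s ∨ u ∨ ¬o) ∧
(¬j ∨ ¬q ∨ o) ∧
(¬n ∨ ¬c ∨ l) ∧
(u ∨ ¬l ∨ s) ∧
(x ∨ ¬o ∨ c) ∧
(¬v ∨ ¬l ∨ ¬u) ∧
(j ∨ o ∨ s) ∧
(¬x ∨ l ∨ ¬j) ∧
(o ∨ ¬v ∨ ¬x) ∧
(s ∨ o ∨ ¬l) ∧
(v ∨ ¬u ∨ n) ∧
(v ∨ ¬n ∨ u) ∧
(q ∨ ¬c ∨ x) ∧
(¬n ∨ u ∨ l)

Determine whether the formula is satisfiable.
Yes

Yes, the formula is satisfiable.

One satisfying assignment is: c=True, j=False, s=True, o=True, l=False, q=True, u=False, x=False, n=False, v=True

Verification: With this assignment, all 35 clauses evaluate to true.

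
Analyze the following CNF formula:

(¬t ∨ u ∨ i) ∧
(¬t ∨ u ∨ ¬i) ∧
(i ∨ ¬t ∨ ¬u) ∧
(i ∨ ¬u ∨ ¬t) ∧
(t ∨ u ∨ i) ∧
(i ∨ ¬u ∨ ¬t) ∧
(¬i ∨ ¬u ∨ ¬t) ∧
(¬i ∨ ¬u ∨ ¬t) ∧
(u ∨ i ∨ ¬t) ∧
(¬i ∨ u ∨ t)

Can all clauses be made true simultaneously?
Yes

Yes, the formula is satisfiable.

One satisfying assignment is: t=False, i=True, u=True

Verification: With this assignment, all 10 clauses evaluate to true.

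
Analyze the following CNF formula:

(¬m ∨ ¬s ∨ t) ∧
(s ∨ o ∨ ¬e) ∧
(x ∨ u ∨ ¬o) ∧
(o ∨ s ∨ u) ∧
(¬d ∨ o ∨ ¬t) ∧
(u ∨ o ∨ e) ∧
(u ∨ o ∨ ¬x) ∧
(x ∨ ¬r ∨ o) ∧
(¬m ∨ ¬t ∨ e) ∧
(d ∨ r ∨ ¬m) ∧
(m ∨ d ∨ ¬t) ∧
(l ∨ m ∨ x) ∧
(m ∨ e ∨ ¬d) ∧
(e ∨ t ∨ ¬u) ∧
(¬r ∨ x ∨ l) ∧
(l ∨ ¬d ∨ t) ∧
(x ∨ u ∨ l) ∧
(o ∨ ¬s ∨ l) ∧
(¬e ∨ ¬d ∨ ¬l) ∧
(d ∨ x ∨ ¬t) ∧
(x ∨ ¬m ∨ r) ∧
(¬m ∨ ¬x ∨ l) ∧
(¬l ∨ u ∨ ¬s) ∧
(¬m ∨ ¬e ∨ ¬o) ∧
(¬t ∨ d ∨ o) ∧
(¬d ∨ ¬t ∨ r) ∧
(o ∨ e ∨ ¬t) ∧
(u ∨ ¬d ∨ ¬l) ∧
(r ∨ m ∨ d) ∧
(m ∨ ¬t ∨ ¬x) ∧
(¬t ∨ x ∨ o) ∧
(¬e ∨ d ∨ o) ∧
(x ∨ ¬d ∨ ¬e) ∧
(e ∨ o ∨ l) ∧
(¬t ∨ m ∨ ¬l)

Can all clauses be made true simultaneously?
Yes

Yes, the formula is satisfiable.

One satisfying assignment is: d=False, l=True, e=True, t=False, s=False, r=True, m=False, u=True, x=False, o=True

Verification: With this assignment, all 35 clauses evaluate to true.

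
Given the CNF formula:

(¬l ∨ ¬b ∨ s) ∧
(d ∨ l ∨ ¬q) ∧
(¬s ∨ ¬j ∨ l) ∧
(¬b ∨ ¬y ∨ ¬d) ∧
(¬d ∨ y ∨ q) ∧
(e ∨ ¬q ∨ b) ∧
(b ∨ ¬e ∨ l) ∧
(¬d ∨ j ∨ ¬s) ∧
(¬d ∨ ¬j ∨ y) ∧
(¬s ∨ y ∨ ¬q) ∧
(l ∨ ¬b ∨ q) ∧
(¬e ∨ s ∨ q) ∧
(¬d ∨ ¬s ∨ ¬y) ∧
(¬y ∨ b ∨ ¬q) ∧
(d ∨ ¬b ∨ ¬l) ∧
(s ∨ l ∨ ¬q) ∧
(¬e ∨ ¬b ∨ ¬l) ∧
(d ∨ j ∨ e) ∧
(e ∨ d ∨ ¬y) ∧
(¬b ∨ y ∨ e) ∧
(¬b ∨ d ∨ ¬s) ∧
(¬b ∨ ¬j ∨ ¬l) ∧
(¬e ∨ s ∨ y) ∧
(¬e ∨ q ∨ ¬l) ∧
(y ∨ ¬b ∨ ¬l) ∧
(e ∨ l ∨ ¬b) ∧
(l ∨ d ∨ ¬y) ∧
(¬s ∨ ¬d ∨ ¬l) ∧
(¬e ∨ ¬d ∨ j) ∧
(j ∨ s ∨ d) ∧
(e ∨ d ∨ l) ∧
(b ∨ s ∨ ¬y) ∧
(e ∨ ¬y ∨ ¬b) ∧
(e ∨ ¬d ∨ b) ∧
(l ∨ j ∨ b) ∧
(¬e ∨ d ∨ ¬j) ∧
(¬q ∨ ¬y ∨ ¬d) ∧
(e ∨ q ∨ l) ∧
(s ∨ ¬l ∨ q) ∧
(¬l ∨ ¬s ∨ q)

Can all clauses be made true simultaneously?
No

No, the formula is not satisfiable.

No assignment of truth values to the variables can make all 40 clauses true simultaneously.

The formula is UNSAT (unsatisfiable).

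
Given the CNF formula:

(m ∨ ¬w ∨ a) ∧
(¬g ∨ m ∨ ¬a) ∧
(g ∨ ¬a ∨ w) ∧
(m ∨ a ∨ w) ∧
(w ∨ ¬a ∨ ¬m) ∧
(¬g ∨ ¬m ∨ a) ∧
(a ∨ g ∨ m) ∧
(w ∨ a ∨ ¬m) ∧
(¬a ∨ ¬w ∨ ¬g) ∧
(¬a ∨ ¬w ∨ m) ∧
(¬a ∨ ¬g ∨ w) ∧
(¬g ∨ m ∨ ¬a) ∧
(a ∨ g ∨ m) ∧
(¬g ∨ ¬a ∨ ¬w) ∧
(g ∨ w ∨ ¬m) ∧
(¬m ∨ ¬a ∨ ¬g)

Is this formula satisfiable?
Yes

Yes, the formula is satisfiable.

One satisfying assignment is: m=True, g=False, a=False, w=True

Verification: With this assignment, all 16 clauses evaluate to true.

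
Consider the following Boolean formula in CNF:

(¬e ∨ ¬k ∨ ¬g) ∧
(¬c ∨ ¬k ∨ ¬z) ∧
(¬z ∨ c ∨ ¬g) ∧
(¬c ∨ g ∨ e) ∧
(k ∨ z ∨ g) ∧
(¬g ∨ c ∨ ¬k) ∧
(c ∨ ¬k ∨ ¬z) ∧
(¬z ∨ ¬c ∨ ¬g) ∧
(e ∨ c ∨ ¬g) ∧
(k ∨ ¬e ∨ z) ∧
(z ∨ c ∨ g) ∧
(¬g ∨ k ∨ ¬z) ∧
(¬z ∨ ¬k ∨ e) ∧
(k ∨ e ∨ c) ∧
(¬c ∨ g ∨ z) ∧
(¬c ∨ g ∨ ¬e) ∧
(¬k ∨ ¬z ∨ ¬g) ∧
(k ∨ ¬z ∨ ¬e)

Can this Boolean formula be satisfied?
Yes

Yes, the formula is satisfiable.

One satisfying assignment is: e=False, g=True, c=True, k=True, z=False

Verification: With this assignment, all 18 clauses evaluate to true.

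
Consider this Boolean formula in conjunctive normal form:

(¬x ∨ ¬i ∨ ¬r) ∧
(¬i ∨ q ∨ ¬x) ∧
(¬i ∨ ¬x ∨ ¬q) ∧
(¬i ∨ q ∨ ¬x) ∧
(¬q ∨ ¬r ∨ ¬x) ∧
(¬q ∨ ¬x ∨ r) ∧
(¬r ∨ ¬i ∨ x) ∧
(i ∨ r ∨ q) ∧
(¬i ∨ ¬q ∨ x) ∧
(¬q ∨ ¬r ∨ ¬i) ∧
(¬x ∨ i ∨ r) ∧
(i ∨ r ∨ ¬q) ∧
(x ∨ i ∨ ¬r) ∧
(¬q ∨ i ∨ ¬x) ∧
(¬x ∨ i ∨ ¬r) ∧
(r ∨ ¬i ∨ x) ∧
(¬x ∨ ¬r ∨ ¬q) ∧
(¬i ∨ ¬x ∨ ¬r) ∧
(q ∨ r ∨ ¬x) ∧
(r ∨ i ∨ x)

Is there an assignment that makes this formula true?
No

No, the formula is not satisfiable.

No assignment of truth values to the variables can make all 20 clauses true simultaneously.

The formula is UNSAT (unsatisfiable).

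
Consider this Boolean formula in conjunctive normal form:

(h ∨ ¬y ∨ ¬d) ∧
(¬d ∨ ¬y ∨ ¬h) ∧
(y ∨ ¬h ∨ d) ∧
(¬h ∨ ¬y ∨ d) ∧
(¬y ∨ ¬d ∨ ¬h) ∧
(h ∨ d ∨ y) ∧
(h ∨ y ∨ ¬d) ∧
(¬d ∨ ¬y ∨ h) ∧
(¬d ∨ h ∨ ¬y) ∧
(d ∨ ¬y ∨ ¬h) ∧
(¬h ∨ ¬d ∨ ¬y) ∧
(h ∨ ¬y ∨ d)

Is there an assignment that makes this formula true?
Yes

Yes, the formula is satisfiable.

One satisfying assignment is: d=True, h=True, y=False

Verification: With this assignment, all 12 clauses evaluate to true.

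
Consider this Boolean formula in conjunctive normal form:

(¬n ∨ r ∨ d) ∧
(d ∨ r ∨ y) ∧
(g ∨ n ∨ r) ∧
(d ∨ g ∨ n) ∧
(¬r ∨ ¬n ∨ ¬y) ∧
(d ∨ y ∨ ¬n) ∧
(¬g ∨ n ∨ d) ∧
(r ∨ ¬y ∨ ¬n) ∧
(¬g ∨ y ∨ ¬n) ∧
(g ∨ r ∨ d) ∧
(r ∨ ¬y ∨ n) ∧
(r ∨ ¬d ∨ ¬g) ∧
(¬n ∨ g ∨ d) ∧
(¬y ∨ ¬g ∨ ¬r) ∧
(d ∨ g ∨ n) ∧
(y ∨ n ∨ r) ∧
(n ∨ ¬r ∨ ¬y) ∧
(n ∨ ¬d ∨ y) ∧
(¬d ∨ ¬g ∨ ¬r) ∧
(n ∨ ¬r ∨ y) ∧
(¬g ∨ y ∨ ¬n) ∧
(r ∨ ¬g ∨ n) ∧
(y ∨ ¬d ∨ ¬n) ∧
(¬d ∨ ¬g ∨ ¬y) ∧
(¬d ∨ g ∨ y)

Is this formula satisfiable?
No

No, the formula is not satisfiable.

No assignment of truth values to the variables can make all 25 clauses true simultaneously.

The formula is UNSAT (unsatisfiable).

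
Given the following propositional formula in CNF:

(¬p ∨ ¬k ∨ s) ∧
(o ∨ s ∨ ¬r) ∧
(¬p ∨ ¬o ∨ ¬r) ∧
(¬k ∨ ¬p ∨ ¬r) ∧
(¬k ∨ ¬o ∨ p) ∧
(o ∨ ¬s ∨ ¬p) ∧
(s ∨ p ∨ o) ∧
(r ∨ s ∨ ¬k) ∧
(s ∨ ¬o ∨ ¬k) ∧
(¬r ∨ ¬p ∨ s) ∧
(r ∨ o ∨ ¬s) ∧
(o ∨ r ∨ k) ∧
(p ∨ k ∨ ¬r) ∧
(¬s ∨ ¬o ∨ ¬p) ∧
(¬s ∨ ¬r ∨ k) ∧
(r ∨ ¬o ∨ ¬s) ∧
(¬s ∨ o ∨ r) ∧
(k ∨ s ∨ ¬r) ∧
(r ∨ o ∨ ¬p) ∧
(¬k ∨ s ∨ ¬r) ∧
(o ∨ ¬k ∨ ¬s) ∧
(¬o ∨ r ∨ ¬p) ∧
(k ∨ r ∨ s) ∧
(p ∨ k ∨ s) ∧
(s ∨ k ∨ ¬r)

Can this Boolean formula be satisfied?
No

No, the formula is not satisfiable.

No assignment of truth values to the variables can make all 25 clauses true simultaneously.

The formula is UNSAT (unsatisfiable).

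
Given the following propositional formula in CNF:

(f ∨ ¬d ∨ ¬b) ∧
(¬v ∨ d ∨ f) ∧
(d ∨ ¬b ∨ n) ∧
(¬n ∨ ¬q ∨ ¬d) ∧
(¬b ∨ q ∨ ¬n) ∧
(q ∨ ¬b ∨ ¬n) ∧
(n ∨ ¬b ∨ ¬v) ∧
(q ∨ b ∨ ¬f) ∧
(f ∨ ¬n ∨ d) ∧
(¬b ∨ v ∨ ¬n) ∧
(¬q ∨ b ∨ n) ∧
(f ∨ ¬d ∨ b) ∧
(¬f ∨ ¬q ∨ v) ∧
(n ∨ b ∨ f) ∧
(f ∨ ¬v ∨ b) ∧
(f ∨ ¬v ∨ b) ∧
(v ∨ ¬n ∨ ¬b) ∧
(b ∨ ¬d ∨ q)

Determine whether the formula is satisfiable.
Yes

Yes, the formula is satisfiable.

One satisfying assignment is: n=False, v=False, d=True, b=True, q=False, f=True

Verification: With this assignment, all 18 clauses evaluate to true.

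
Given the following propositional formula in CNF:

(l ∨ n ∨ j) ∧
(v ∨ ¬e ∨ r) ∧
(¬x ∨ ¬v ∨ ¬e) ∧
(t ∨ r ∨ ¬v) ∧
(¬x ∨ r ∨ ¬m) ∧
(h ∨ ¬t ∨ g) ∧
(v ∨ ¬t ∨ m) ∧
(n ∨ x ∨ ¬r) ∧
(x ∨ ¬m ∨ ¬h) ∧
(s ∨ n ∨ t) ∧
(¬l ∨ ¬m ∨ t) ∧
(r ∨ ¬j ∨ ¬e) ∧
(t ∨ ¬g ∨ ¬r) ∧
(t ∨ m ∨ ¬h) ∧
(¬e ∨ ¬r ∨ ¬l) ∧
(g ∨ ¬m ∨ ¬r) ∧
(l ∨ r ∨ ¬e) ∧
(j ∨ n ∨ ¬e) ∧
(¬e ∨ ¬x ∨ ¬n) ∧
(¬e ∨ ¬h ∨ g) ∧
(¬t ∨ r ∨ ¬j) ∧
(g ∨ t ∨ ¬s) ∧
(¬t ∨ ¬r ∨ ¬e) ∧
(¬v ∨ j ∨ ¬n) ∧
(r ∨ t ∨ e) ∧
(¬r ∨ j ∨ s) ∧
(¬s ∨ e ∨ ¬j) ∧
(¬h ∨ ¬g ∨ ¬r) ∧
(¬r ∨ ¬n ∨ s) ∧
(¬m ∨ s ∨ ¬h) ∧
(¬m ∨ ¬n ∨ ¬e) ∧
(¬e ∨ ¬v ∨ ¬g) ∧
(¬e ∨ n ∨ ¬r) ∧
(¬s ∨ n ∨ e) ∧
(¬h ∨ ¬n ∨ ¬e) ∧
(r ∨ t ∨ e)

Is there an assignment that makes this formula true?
Yes

Yes, the formula is satisfiable.

One satisfying assignment is: v=True, t=True, e=False, l=False, s=False, m=False, r=True, g=True, n=False, j=True, h=False, x=True

Verification: With this assignment, all 36 clauses evaluate to true.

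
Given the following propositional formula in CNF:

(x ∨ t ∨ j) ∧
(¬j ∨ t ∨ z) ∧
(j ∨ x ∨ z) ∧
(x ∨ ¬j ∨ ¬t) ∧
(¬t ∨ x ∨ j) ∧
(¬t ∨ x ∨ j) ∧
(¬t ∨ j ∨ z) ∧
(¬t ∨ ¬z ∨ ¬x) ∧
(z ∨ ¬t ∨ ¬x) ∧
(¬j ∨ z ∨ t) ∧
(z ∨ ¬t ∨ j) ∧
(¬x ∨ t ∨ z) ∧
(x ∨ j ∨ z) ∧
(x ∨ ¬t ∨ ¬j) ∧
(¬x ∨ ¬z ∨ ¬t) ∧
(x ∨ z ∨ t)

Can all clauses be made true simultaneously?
Yes

Yes, the formula is satisfiable.

One satisfying assignment is: z=True, t=False, j=True, x=False

Verification: With this assignment, all 16 clauses evaluate to true.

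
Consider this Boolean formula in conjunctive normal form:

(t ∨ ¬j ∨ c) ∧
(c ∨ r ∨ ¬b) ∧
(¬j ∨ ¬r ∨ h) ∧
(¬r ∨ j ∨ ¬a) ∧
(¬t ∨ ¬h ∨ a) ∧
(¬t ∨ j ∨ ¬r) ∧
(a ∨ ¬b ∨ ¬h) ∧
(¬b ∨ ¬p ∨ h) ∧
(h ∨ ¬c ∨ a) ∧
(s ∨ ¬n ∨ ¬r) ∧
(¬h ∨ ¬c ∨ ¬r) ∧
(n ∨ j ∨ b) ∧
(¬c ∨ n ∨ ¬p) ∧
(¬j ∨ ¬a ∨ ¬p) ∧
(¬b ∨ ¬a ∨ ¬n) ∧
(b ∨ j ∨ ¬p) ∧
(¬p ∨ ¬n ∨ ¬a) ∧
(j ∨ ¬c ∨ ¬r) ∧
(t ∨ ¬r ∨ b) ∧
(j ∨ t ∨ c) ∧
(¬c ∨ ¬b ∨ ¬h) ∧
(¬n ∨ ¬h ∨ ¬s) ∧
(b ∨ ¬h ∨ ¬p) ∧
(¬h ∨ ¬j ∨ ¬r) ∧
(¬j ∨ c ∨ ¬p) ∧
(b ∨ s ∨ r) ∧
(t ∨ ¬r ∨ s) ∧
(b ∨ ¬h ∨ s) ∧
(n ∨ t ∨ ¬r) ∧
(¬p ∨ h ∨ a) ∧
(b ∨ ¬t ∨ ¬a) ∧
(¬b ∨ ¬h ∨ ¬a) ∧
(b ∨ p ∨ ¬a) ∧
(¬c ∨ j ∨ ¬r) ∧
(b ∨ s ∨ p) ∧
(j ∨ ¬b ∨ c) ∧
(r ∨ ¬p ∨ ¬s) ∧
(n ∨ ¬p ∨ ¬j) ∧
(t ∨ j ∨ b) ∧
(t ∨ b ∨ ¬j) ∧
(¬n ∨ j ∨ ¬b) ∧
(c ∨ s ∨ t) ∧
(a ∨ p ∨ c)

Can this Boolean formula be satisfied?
Yes

Yes, the formula is satisfiable.

One satisfying assignment is: n=False, a=True, p=False, t=False, r=False, b=True, j=True, s=False, c=True, h=False

Verification: With this assignment, all 43 clauses evaluate to true.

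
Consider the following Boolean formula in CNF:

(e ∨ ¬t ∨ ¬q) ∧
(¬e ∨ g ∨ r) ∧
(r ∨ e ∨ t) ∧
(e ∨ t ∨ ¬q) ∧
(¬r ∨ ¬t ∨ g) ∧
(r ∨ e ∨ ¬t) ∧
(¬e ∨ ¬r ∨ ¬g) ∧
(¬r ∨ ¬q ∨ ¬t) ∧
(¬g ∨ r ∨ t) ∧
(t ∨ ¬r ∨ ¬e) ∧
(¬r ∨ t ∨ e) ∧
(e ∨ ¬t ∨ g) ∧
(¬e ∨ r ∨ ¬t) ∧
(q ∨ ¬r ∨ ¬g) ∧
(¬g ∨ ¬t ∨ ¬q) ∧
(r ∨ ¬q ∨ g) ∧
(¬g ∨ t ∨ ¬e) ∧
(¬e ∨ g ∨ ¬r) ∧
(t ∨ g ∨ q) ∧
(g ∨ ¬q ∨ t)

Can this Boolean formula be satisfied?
No

No, the formula is not satisfiable.

No assignment of truth values to the variables can make all 20 clauses true simultaneously.

The formula is UNSAT (unsatisfiable).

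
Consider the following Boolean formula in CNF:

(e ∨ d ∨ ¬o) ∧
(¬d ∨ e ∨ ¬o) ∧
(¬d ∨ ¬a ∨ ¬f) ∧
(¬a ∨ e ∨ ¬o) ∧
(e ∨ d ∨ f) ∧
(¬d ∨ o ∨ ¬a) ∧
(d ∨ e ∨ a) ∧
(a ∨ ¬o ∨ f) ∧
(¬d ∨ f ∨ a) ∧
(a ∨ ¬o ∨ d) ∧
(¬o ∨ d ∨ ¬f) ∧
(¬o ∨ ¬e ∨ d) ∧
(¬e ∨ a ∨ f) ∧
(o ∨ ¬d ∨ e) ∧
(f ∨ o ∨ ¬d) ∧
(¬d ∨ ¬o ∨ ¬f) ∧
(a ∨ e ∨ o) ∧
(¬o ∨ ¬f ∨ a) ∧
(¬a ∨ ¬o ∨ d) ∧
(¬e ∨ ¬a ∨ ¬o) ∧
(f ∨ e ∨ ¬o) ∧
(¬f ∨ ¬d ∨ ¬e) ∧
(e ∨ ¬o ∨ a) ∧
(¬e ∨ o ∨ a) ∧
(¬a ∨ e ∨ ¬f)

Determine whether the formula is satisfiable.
Yes

Yes, the formula is satisfiable.

One satisfying assignment is: o=False, f=False, a=True, d=False, e=True

Verification: With this assignment, all 25 clauses evaluate to true.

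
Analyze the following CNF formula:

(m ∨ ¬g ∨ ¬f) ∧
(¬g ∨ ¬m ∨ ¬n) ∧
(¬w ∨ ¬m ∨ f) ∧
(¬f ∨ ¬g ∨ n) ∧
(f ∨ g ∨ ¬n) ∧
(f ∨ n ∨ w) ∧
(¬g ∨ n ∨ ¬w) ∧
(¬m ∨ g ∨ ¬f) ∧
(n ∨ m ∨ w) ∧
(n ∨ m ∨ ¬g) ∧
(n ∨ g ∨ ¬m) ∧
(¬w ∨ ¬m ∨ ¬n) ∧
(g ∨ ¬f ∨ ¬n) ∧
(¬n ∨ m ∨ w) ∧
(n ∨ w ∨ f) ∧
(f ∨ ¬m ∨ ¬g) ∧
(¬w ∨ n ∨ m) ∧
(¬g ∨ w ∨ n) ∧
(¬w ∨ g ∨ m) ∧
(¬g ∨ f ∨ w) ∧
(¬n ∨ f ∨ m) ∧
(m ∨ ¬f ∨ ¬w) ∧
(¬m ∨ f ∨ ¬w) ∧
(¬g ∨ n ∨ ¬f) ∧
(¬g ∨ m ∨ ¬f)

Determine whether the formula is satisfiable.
No

No, the formula is not satisfiable.

No assignment of truth values to the variables can make all 25 clauses true simultaneously.

The formula is UNSAT (unsatisfiable).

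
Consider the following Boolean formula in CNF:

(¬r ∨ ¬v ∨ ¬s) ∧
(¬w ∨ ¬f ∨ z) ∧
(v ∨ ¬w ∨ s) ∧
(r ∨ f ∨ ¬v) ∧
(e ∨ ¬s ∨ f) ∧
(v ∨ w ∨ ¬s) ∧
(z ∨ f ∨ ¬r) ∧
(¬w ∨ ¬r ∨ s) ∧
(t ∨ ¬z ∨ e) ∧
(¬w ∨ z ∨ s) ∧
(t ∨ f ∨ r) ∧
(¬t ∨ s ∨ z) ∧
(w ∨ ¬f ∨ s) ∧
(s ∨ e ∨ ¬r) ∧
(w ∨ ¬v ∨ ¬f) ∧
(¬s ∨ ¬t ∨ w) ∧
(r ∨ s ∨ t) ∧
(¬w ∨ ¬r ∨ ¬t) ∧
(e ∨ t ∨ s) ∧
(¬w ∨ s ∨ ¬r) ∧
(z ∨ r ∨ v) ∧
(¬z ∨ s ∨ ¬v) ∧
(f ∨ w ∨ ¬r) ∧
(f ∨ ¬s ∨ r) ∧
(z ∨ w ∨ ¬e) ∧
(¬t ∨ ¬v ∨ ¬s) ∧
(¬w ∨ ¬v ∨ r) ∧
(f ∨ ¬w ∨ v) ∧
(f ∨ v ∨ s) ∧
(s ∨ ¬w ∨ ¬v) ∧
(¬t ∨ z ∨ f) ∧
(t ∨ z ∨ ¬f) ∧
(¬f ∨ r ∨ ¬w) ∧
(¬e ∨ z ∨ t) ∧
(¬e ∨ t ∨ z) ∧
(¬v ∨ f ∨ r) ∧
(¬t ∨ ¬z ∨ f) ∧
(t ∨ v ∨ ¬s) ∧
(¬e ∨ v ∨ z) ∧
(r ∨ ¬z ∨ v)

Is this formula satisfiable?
No

No, the formula is not satisfiable.

No assignment of truth values to the variables can make all 40 clauses true simultaneously.

The formula is UNSAT (unsatisfiable).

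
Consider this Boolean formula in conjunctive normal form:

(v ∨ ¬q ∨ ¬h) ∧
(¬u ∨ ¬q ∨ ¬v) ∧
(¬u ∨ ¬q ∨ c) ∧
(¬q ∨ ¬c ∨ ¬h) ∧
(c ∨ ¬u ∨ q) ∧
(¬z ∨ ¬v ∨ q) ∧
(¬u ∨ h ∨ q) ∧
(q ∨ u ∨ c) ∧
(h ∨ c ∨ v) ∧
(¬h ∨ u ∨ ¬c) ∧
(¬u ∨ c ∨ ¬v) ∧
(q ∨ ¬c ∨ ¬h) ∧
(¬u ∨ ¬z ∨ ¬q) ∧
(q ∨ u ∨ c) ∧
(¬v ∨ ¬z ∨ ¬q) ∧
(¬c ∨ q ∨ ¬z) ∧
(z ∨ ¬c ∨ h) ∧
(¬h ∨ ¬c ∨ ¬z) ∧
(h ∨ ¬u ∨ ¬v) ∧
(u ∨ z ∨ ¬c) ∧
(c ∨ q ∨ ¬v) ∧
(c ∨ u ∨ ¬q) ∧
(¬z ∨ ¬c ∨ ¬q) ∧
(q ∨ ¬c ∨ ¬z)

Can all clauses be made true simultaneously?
No

No, the formula is not satisfiable.

No assignment of truth values to the variables can make all 24 clauses true simultaneously.

The formula is UNSAT (unsatisfiable).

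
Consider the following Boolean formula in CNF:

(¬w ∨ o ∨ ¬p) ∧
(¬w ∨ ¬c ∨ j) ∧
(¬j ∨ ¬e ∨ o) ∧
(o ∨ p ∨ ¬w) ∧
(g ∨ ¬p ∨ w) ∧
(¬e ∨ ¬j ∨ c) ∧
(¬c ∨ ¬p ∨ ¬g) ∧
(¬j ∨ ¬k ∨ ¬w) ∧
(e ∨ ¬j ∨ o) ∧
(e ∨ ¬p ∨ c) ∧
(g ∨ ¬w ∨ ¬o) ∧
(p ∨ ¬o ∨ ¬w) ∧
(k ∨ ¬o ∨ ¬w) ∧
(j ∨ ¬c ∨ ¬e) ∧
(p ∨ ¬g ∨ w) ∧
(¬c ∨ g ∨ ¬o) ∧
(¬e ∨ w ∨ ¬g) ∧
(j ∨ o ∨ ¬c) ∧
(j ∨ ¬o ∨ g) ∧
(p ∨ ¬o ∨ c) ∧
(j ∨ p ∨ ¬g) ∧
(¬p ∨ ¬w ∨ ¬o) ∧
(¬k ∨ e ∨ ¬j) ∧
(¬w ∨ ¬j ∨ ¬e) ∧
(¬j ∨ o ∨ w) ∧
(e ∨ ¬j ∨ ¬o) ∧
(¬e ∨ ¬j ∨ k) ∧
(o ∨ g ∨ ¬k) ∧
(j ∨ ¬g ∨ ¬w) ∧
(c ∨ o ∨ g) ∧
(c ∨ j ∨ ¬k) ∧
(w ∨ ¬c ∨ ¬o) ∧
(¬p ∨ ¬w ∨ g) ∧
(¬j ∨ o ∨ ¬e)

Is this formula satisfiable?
No

No, the formula is not satisfiable.

No assignment of truth values to the variables can make all 34 clauses true simultaneously.

The formula is UNSAT (unsatisfiable).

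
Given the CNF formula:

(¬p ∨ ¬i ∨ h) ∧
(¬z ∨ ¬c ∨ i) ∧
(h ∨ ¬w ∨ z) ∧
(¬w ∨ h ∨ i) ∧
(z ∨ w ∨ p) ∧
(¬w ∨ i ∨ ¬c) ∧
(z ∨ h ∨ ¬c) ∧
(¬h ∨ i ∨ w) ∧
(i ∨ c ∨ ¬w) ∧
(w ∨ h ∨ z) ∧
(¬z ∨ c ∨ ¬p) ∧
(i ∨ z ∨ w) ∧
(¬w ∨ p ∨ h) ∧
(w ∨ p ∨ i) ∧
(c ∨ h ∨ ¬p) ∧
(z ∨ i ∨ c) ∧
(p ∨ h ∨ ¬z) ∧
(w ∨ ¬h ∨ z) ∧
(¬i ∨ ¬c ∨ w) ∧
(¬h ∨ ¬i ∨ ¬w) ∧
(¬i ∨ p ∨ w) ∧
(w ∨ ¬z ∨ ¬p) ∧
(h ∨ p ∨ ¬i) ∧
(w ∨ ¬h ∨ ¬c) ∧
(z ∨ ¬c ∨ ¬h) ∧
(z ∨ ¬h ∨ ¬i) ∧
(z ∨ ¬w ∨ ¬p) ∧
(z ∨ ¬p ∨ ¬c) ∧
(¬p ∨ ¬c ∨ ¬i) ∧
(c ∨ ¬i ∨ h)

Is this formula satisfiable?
No

No, the formula is not satisfiable.

No assignment of truth values to the variables can make all 30 clauses true simultaneously.

The formula is UNSAT (unsatisfiable).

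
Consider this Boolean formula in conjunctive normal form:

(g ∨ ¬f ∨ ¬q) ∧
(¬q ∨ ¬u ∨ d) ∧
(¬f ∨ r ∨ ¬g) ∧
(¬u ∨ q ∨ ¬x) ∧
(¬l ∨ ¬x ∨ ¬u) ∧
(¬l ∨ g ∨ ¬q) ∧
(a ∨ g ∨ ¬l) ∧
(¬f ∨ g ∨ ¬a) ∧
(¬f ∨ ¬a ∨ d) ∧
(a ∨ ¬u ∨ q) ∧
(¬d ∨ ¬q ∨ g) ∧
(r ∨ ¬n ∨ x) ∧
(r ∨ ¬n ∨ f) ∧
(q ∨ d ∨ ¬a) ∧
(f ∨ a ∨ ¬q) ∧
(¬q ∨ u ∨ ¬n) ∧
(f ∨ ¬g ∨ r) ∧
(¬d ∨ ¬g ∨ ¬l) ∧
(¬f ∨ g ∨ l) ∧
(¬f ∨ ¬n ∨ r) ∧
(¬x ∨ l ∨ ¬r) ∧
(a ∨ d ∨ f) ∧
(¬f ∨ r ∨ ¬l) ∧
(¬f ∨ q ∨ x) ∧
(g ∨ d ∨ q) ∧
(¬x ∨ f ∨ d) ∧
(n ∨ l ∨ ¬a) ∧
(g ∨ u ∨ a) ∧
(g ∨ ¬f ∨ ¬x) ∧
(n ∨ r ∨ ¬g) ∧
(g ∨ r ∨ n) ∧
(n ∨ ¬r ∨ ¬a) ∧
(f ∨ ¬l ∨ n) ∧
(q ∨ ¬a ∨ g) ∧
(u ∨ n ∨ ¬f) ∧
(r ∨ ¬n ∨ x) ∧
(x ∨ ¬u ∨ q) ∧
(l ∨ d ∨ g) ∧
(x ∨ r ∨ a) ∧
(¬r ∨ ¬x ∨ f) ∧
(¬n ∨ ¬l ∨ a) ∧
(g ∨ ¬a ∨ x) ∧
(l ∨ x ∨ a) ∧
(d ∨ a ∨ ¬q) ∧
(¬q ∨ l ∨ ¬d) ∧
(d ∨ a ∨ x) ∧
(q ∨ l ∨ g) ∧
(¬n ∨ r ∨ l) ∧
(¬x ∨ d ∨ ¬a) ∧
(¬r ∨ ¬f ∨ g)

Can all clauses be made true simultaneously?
Yes

Yes, the formula is satisfiable.

One satisfying assignment is: r=True, d=True, x=False, u=False, q=False, n=True, g=True, f=False, a=True, l=False

Verification: With this assignment, all 50 clauses evaluate to true.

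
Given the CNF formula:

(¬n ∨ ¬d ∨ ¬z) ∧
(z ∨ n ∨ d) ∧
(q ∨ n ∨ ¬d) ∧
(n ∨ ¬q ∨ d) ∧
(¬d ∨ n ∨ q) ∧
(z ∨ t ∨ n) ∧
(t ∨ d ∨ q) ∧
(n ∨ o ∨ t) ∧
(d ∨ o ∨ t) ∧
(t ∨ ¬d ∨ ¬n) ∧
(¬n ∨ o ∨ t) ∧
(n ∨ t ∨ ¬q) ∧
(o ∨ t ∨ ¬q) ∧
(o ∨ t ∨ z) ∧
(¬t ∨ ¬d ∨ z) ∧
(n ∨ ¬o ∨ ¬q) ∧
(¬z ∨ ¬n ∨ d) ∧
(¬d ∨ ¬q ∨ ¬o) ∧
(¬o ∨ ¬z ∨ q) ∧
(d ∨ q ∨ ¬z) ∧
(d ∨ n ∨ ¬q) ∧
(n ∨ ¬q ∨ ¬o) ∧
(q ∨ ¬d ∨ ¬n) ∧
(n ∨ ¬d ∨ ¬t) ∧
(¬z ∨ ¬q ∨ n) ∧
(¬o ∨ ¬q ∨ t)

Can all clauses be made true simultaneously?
Yes

Yes, the formula is satisfiable.

One satisfying assignment is: t=True, z=False, q=True, d=False, o=True, n=True

Verification: With this assignment, all 26 clauses evaluate to true.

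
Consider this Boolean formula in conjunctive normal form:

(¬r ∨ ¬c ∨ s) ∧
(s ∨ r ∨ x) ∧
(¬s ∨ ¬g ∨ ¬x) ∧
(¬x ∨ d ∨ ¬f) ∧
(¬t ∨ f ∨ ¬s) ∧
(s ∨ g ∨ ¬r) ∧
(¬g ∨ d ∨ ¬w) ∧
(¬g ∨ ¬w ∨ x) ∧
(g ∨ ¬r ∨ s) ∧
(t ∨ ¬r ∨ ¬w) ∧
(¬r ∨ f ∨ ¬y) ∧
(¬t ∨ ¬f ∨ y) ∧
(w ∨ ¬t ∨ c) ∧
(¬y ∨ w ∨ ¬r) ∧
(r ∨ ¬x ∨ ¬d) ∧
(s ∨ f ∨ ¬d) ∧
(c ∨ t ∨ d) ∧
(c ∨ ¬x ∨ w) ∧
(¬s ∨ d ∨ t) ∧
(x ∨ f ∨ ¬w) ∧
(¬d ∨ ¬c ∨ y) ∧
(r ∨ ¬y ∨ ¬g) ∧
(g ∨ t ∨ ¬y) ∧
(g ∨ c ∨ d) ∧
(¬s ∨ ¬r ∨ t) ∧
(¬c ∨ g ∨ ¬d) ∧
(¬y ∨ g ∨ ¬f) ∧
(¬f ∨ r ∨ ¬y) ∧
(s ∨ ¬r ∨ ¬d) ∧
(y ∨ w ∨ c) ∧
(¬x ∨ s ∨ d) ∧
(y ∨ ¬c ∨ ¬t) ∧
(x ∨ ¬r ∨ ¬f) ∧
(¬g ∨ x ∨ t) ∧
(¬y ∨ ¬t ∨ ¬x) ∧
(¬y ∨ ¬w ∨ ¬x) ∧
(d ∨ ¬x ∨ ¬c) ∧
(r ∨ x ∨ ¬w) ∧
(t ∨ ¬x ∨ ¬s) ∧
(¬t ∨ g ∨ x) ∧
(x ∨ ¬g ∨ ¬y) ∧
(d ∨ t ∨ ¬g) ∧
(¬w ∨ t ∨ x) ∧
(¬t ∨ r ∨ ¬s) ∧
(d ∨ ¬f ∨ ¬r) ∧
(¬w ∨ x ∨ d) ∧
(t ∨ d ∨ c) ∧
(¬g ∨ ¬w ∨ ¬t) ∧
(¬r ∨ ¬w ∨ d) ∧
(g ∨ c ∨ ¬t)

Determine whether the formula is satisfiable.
No

No, the formula is not satisfiable.

No assignment of truth values to the variables can make all 50 clauses true simultaneously.

The formula is UNSAT (unsatisfiable).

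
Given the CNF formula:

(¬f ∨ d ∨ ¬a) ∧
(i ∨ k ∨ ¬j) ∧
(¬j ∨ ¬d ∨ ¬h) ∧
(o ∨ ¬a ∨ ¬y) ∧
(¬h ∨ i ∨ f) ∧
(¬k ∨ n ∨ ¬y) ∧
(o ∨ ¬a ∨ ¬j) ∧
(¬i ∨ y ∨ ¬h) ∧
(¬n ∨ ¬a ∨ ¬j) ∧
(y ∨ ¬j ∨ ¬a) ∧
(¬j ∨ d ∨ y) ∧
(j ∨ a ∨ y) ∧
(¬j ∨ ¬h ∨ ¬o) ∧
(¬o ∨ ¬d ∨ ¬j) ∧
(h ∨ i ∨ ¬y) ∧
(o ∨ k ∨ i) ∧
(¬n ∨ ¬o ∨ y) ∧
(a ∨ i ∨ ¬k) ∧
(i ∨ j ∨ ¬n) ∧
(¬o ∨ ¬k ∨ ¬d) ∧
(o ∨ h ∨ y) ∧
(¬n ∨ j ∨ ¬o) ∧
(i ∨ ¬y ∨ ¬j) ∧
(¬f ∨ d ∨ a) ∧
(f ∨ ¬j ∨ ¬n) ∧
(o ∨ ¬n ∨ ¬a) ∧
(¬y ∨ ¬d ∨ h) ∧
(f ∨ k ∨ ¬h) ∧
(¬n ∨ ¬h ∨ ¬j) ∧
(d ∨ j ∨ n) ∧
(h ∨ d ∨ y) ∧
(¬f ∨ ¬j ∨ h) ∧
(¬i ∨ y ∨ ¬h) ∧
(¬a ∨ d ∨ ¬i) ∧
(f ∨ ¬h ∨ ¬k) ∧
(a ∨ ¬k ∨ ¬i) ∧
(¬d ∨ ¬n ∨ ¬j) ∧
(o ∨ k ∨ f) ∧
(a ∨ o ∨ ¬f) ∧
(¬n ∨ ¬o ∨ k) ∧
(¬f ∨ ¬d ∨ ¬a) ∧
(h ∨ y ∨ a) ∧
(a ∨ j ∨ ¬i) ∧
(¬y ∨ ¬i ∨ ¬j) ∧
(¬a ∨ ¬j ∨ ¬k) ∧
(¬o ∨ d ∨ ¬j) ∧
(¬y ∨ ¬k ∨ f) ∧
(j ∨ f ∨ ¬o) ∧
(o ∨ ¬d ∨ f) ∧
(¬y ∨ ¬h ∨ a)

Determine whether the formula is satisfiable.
No

No, the formula is not satisfiable.

No assignment of truth values to the variables can make all 50 clauses true simultaneously.

The formula is UNSAT (unsatisfiable).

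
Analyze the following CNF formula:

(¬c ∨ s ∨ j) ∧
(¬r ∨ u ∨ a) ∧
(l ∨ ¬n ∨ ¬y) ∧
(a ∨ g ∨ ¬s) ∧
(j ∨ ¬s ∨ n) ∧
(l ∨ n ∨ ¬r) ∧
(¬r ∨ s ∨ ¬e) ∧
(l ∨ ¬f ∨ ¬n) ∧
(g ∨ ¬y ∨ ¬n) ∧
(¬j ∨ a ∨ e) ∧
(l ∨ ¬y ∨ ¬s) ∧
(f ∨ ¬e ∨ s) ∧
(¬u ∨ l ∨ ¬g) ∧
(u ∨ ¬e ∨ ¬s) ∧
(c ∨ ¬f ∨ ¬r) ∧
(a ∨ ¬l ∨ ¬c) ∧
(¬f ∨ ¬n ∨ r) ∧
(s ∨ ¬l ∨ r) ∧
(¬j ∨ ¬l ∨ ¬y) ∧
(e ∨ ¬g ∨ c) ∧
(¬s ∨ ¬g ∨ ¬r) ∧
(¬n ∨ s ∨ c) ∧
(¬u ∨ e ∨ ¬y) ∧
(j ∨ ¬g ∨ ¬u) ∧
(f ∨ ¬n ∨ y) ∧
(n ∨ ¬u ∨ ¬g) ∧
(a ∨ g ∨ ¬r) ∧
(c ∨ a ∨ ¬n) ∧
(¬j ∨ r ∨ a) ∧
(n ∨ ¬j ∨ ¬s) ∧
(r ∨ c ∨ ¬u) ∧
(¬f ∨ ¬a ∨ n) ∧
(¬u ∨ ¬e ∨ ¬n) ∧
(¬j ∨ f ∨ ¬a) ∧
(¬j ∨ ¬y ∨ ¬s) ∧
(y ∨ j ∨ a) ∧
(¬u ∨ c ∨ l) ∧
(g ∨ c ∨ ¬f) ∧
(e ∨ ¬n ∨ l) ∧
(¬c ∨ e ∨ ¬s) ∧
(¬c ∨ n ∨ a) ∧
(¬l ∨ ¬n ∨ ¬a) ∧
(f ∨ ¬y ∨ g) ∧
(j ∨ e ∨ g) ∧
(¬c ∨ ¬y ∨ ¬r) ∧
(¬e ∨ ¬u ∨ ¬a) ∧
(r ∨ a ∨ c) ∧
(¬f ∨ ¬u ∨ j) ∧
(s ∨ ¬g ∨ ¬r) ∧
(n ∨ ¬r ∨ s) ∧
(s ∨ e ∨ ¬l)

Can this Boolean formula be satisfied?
No

No, the formula is not satisfiable.

No assignment of truth values to the variables can make all 51 clauses true simultaneously.

The formula is UNSAT (unsatisfiable).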